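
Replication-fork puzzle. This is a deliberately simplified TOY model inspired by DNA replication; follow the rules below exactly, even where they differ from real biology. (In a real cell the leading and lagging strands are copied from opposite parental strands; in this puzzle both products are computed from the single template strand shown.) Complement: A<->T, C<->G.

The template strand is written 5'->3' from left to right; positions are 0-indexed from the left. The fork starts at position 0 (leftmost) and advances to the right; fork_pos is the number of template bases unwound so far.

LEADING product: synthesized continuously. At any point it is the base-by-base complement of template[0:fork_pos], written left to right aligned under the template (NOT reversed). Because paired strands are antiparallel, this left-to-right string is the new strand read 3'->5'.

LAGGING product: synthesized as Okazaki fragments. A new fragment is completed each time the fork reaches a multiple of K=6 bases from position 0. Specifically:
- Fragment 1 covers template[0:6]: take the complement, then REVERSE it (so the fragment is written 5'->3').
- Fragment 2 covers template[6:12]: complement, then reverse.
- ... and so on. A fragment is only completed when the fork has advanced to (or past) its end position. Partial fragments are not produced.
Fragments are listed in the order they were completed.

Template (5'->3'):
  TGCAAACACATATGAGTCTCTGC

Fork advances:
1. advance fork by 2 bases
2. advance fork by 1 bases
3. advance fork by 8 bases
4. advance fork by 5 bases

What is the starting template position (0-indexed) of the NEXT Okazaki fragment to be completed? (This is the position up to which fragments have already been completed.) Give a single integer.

Answer: 12

Derivation:
Step 1: advance 2 -> fork_pos = 0 + 2 = 2. Next multiple of 6 is 6 (not reached); still 0 fragment(s).
Step 2: advance 1 -> fork_pos = 2 + 1 = 3. Next multiple of 6 is 6 (not reached); still 0 fragment(s).
Step 3: advance 8 -> fork_pos = 3 + 8 = 11. Reached multiple(s) of 6: 6 -> fragment 1 completed (1 total).
Step 4: advance 5 -> fork_pos = 11 + 5 = 16. Reached multiple(s) of 6: 12 -> fragment 2 completed (2 total).
2 fragment(s) completed, covering template[0:12] (2 x 6 = 12). The next fragment, fragment 3, covers template[12:18], so it starts at position 12.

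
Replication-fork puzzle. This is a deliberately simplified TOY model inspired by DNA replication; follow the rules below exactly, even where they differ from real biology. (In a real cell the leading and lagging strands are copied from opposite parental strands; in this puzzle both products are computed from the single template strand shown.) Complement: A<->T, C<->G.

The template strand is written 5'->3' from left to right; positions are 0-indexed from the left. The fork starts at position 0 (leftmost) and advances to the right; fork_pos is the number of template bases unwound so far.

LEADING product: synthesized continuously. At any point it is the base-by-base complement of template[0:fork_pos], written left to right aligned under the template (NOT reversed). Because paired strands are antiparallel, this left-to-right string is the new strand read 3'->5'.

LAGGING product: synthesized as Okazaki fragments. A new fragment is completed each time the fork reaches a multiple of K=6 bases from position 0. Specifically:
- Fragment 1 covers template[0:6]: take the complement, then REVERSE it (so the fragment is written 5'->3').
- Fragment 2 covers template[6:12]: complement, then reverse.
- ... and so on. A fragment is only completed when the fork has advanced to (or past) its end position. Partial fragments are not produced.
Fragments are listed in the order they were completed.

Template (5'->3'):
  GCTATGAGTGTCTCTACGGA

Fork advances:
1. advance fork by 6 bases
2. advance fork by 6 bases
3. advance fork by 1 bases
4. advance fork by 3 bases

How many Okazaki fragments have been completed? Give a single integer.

Answer: 2

Derivation:
Step 1: advance 6 -> fork_pos = 0 + 6 = 6. Reached multiple(s) of 6: 6 -> fragment 1 completed (1 total).
Step 2: advance 6 -> fork_pos = 6 + 6 = 12. Reached multiple(s) of 6: 12 -> fragment 2 completed (2 total).
Step 3: advance 1 -> fork_pos = 12 + 1 = 13. Next multiple of 6 is 18 (not reached); still 2 fragment(s).
Step 4: advance 3 -> fork_pos = 13 + 3 = 16. Next multiple of 6 is 18 (not reached); still 2 fragment(s).
Check: final fork_pos = 16; the multiples of 6 that are <= 16 are 6..12 -> 16 // 6 = 2 completed fragment(s).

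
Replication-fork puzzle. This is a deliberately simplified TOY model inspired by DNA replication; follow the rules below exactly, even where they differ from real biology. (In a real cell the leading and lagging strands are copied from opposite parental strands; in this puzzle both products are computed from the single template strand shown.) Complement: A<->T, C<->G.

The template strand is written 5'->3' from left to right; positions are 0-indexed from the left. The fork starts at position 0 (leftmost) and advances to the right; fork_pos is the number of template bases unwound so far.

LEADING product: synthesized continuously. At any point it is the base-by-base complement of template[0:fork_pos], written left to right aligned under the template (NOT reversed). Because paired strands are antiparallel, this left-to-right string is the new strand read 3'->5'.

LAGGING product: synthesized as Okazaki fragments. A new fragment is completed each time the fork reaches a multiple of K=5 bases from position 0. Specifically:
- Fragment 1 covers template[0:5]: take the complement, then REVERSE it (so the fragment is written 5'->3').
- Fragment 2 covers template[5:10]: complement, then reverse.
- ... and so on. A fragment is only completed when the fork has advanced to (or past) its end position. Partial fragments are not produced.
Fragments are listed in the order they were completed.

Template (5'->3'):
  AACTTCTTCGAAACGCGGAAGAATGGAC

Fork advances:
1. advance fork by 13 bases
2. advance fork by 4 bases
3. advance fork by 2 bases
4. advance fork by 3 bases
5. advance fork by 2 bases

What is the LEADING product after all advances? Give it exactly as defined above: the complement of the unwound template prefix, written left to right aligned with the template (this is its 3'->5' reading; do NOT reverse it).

Answer: TTGAAGAAGCTTTGCGCCTTCTTA

Derivation:
Step 1: advance 13 -> fork_pos = 0 + 13 = 13.
Step 2: advance 4 -> fork_pos = 13 + 4 = 17.
Step 3: advance 2 -> fork_pos = 17 + 2 = 19.
Step 4: advance 3 -> fork_pos = 19 + 3 = 22.
Step 5: advance 2 -> fork_pos = 22 + 2 = 24.
Unwound prefix: template[0:24] = AACTTCTTCGAAACGCGGAAGAAT
Complement it base by base (A<->T, C<->G), keeping left-to-right order:
  [0:5] AACTT -> TTGAA
  [5:10] CTTCG -> GAAGC
  [10:15] AAACG -> TTTGC
  [15:20] CGGAA -> GCCTT
  [20:24] GAAT -> CTTA
Concatenate: TTGAAGAAGCTTTGCGCCTTCTTA (length 24; written aligned with the template, i.e. 3'->5').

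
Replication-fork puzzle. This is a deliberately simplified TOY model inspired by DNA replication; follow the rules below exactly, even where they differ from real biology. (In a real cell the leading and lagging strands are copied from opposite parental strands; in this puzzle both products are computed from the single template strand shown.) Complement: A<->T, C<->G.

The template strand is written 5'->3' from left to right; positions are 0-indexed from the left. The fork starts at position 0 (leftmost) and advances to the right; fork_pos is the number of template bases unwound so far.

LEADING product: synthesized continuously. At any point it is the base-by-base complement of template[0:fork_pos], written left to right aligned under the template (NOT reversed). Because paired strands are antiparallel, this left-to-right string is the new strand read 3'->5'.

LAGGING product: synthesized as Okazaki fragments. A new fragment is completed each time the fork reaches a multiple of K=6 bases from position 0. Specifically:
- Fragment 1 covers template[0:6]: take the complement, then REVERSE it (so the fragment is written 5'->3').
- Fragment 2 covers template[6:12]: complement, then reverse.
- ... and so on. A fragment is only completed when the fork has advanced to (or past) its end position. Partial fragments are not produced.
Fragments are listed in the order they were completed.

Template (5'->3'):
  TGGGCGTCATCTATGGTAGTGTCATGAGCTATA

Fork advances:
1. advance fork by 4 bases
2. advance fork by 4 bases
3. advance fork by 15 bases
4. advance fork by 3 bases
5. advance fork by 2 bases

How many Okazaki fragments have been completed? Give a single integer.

Answer: 4

Derivation:
Step 1: advance 4 -> fork_pos = 0 + 4 = 4. Next multiple of 6 is 6 (not reached); still 0 fragment(s).
Step 2: advance 4 -> fork_pos = 4 + 4 = 8. Reached multiple(s) of 6: 6 -> fragment 1 completed (1 total).
Step 3: advance 15 -> fork_pos = 8 + 15 = 23. Reached multiple(s) of 6: 12, 18 -> fragments 2-3 completed (3 total).
Step 4: advance 3 -> fork_pos = 23 + 3 = 26. Reached multiple(s) of 6: 24 -> fragment 4 completed (4 total).
Step 5: advance 2 -> fork_pos = 26 + 2 = 28. Next multiple of 6 is 30 (not reached); still 4 fragment(s).
Check: final fork_pos = 28; the multiples of 6 that are <= 28 are 6..24 -> 28 // 6 = 4 completed fragment(s).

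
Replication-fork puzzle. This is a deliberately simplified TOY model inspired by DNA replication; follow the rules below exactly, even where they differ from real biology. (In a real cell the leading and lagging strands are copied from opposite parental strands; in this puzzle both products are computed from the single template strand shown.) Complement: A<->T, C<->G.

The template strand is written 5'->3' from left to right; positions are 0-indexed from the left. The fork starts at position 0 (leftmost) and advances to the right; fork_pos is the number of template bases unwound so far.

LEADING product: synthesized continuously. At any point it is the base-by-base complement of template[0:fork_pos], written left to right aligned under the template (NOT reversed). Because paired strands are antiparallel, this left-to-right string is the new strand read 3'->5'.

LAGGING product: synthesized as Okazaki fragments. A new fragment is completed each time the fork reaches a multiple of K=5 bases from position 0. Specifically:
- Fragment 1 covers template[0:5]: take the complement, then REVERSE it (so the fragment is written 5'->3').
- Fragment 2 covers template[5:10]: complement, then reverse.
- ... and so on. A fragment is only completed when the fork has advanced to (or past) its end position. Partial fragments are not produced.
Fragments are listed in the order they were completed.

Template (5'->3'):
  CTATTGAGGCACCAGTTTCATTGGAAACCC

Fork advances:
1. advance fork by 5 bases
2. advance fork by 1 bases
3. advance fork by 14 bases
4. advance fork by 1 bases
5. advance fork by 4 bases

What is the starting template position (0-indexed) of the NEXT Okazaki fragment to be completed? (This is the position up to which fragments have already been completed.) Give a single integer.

Answer: 25

Derivation:
Step 1: advance 5 -> fork_pos = 0 + 5 = 5. Reached multiple(s) of 5: 5 -> fragment 1 completed (1 total).
Step 2: advance 1 -> fork_pos = 5 + 1 = 6. Next multiple of 5 is 10 (not reached); still 1 fragment(s).
Step 3: advance 14 -> fork_pos = 6 + 14 = 20. Reached multiple(s) of 5: 10, 15, 20 -> fragments 2-4 completed (4 total).
Step 4: advance 1 -> fork_pos = 20 + 1 = 21. Next multiple of 5 is 25 (not reached); still 4 fragment(s).
Step 5: advance 4 -> fork_pos = 21 + 4 = 25. Reached multiple(s) of 5: 25 -> fragment 5 completed (5 total).
5 fragment(s) completed, covering template[0:25] (5 x 5 = 25). The next fragment, fragment 6, covers template[25:30], so it starts at position 25.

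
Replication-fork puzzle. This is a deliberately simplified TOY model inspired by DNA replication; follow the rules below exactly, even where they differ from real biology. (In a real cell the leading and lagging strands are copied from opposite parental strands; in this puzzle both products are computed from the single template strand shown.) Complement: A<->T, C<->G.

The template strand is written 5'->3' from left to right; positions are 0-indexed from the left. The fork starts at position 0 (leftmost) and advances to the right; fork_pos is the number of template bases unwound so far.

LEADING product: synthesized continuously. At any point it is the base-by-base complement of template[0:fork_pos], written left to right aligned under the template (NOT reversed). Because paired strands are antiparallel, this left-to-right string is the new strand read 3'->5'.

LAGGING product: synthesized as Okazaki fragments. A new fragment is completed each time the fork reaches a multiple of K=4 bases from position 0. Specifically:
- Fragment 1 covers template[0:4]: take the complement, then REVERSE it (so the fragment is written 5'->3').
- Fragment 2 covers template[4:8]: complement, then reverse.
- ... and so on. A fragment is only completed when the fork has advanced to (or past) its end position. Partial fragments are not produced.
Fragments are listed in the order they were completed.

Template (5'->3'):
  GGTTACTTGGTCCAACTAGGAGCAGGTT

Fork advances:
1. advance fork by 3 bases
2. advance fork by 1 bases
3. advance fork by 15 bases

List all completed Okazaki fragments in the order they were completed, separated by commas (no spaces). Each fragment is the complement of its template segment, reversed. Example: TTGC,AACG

Step 1: advance 3 -> fork_pos = 0 + 3 = 3. Next multiple of 4 is 4 (not reached); still 0 fragment(s).
Step 2: advance 1 -> fork_pos = 3 + 1 = 4. Reached multiple(s) of 4: 4 -> fragment 1 completed (1 total).
Step 3: advance 15 -> fork_pos = 4 + 15 = 19. Reached multiple(s) of 4: 8, 12, 16 -> fragments 2-4 completed (4 total).
Final fork_pos = 19, so 4 fragment(s) are complete. Build each: template segment -> complement -> reverse.
Fragment 1: template[0:4] = GGTT -> complement CCAA -> reversed AACC
Fragment 2: template[4:8] = ACTT -> complement TGAA -> reversed AAGT
Fragment 3: template[8:12] = GGTC -> complement CCAG -> reversed GACC
Fragment 4: template[12:16] = CAAC -> complement GTTG -> reversed GTTG

Answer: AACC,AAGT,GACC,GTTG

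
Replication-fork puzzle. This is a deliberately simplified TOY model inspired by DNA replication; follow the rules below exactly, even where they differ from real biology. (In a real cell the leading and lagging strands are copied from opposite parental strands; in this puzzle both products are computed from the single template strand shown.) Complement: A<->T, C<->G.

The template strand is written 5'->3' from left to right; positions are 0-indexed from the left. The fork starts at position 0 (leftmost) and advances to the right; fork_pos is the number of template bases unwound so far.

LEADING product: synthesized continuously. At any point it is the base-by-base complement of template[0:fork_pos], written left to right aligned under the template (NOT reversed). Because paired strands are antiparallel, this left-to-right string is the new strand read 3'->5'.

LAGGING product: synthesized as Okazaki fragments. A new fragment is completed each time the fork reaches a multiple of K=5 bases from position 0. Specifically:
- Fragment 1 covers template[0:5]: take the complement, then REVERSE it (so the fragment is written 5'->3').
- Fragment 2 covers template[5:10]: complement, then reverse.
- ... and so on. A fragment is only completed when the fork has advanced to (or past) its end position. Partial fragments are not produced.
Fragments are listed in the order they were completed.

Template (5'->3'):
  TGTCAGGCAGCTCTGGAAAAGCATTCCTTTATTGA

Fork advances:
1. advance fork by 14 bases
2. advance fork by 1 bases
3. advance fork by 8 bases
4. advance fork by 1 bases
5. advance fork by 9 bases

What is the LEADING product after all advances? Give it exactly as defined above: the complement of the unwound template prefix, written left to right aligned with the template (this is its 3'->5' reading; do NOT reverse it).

Answer: ACAGTCCGTCGAGACCTTTTCGTAAGGAAATAA

Derivation:
Step 1: advance 14 -> fork_pos = 0 + 14 = 14.
Step 2: advance 1 -> fork_pos = 14 + 1 = 15.
Step 3: advance 8 -> fork_pos = 15 + 8 = 23.
Step 4: advance 1 -> fork_pos = 23 + 1 = 24.
Step 5: advance 9 -> fork_pos = 24 + 9 = 33.
Unwound prefix: template[0:33] = TGTCAGGCAGCTCTGGAAAAGCATTCCTTTATT
Complement it base by base (A<->T, C<->G), keeping left-to-right order:
  [0:5] TGTCA -> ACAGT
  [5:10] GGCAG -> CCGTC
  [10:15] CTCTG -> GAGAC
  [15:20] GAAAA -> CTTTT
  [20:25] GCATT -> CGTAA
  [25:30] CCTTT -> GGAAA
  [30:33] ATT -> TAA
Concatenate: ACAGTCCGTCGAGACCTTTTCGTAAGGAAATAA (length 33; written aligned with the template, i.e. 3'->5').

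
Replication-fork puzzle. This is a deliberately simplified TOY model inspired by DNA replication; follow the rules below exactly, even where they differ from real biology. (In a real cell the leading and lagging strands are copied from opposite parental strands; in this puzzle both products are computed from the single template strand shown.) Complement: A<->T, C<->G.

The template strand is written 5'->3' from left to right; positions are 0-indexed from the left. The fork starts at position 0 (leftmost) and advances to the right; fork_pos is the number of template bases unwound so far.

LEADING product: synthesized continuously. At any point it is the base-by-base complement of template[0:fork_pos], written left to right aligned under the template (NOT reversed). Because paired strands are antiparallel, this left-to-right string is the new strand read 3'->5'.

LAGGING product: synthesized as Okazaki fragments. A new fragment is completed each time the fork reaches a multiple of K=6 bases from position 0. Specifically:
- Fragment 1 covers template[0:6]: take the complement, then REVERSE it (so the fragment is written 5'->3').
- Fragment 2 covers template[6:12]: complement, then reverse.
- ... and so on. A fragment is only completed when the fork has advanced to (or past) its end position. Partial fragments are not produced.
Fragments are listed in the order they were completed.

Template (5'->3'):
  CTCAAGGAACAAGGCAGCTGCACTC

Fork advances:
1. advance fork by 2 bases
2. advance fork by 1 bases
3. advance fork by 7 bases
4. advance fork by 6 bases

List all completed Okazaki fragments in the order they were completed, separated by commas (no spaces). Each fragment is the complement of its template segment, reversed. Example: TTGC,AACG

Answer: CTTGAG,TTGTTC

Derivation:
Step 1: advance 2 -> fork_pos = 0 + 2 = 2. Next multiple of 6 is 6 (not reached); still 0 fragment(s).
Step 2: advance 1 -> fork_pos = 2 + 1 = 3. Next multiple of 6 is 6 (not reached); still 0 fragment(s).
Step 3: advance 7 -> fork_pos = 3 + 7 = 10. Reached multiple(s) of 6: 6 -> fragment 1 completed (1 total).
Step 4: advance 6 -> fork_pos = 10 + 6 = 16. Reached multiple(s) of 6: 12 -> fragment 2 completed (2 total).
Final fork_pos = 16, so 2 fragment(s) are complete. Build each: template segment -> complement -> reverse.
Fragment 1: template[0:6] = CTCAAG -> complement GAGTTC -> reversed CTTGAG
Fragment 2: template[6:12] = GAACAA -> complement CTTGTT -> reversed TTGTTC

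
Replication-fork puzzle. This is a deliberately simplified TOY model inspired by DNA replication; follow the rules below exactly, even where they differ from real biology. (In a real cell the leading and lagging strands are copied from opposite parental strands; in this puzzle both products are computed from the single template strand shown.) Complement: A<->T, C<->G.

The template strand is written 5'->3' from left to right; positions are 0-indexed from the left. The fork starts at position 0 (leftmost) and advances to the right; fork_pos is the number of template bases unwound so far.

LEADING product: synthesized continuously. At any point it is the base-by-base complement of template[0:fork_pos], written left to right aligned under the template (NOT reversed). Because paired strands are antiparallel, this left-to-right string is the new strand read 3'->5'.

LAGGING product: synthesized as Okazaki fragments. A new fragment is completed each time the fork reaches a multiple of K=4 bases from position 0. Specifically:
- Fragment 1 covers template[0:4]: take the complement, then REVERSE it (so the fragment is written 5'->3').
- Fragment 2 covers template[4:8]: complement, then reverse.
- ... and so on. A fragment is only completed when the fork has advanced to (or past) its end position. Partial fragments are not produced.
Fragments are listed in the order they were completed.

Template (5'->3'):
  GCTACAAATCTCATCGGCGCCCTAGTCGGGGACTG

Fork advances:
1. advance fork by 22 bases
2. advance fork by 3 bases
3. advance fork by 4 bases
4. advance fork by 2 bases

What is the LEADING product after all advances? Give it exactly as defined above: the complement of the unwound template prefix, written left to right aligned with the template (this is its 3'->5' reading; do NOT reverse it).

Answer: CGATGTTTAGAGTAGCCGCGGGATCAGCCCC

Derivation:
Step 1: advance 22 -> fork_pos = 0 + 22 = 22.
Step 2: advance 3 -> fork_pos = 22 + 3 = 25.
Step 3: advance 4 -> fork_pos = 25 + 4 = 29.
Step 4: advance 2 -> fork_pos = 29 + 2 = 31.
Unwound prefix: template[0:31] = GCTACAAATCTCATCGGCGCCCTAGTCGGGG
Complement it base by base (A<->T, C<->G), keeping left-to-right order:
  [0:5] GCTAC -> CGATG
  [5:10] AAATC -> TTTAG
  [10:15] TCATC -> AGTAG
  [15:20] GGCGC -> CCGCG
  [20:25] CCTAG -> GGATC
  [25:30] TCGGG -> AGCCC
  [30:31] G -> C
Concatenate: CGATGTTTAGAGTAGCCGCGGGATCAGCCCC (length 31; written aligned with the template, i.e. 3'->5').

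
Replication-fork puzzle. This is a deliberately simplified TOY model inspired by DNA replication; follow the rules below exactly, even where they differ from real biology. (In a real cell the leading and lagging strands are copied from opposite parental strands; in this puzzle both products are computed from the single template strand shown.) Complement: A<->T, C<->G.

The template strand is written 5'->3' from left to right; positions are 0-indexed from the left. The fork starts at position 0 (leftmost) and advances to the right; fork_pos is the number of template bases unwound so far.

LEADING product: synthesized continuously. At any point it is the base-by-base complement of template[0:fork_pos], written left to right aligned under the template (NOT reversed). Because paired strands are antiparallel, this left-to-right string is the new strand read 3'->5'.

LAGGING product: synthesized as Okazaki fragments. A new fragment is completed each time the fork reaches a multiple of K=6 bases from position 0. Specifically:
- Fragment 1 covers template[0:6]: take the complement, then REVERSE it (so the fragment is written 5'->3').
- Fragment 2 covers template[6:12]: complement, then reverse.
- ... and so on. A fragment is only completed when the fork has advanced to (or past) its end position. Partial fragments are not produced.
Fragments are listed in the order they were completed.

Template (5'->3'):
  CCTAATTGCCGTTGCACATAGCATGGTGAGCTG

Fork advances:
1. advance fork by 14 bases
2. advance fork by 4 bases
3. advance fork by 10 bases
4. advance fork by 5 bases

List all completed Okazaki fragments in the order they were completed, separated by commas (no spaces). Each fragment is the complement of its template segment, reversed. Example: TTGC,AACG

Step 1: advance 14 -> fork_pos = 0 + 14 = 14. Reached multiple(s) of 6: 6, 12 -> fragments 1-2 completed (2 total).
Step 2: advance 4 -> fork_pos = 14 + 4 = 18. Reached multiple(s) of 6: 18 -> fragment 3 completed (3 total).
Step 3: advance 10 -> fork_pos = 18 + 10 = 28. Reached multiple(s) of 6: 24 -> fragment 4 completed (4 total).
Step 4: advance 5 -> fork_pos = 28 + 5 = 33. Reached multiple(s) of 6: 30 -> fragment 5 completed (5 total).
Final fork_pos = 33, so 5 fragment(s) are complete. Build each: template segment -> complement -> reverse.
Fragment 1: template[0:6] = CCTAAT -> complement GGATTA -> reversed ATTAGG
Fragment 2: template[6:12] = TGCCGT -> complement ACGGCA -> reversed ACGGCA
Fragment 3: template[12:18] = TGCACA -> complement ACGTGT -> reversed TGTGCA
Fragment 4: template[18:24] = TAGCAT -> complement ATCGTA -> reversed ATGCTA
Fragment 5: template[24:30] = GGTGAG -> complement CCACTC -> reversed CTCACC

Answer: ATTAGG,ACGGCA,TGTGCA,ATGCTA,CTCACC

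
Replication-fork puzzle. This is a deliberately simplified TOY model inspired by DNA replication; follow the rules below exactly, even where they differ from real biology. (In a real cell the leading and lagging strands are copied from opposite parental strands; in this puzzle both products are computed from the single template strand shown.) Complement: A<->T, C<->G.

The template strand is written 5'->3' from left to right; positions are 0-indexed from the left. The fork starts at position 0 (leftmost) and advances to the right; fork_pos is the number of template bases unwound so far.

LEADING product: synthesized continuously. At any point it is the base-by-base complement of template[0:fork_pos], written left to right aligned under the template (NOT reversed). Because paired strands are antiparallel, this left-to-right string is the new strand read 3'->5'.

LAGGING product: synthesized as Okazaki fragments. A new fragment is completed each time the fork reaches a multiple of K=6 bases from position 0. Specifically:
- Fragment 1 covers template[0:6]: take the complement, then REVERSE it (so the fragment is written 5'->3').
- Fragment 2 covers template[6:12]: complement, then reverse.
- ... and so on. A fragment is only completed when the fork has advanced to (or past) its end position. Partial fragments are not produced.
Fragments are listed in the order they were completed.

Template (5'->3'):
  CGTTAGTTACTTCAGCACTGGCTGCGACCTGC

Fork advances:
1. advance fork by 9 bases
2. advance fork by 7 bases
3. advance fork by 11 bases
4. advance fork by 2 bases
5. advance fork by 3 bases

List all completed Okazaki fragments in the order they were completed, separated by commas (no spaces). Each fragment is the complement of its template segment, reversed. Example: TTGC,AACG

Step 1: advance 9 -> fork_pos = 0 + 9 = 9. Reached multiple(s) of 6: 6 -> fragment 1 completed (1 total).
Step 2: advance 7 -> fork_pos = 9 + 7 = 16. Reached multiple(s) of 6: 12 -> fragment 2 completed (2 total).
Step 3: advance 11 -> fork_pos = 16 + 11 = 27. Reached multiple(s) of 6: 18, 24 -> fragments 3-4 completed (4 total).
Step 4: advance 2 -> fork_pos = 27 + 2 = 29. Next multiple of 6 is 30 (not reached); still 4 fragment(s).
Step 5: advance 3 -> fork_pos = 29 + 3 = 32. Reached multiple(s) of 6: 30 -> fragment 5 completed (5 total).
Final fork_pos = 32, so 5 fragment(s) are complete. Build each: template segment -> complement -> reverse.
Fragment 1: template[0:6] = CGTTAG -> complement GCAATC -> reversed CTAACG
Fragment 2: template[6:12] = TTACTT -> complement AATGAA -> reversed AAGTAA
Fragment 3: template[12:18] = CAGCAC -> complement GTCGTG -> reversed GTGCTG
Fragment 4: template[18:24] = TGGCTG -> complement ACCGAC -> reversed CAGCCA
Fragment 5: template[24:30] = CGACCT -> complement GCTGGA -> reversed AGGTCG

Answer: CTAACG,AAGTAA,GTGCTG,CAGCCA,AGGTCG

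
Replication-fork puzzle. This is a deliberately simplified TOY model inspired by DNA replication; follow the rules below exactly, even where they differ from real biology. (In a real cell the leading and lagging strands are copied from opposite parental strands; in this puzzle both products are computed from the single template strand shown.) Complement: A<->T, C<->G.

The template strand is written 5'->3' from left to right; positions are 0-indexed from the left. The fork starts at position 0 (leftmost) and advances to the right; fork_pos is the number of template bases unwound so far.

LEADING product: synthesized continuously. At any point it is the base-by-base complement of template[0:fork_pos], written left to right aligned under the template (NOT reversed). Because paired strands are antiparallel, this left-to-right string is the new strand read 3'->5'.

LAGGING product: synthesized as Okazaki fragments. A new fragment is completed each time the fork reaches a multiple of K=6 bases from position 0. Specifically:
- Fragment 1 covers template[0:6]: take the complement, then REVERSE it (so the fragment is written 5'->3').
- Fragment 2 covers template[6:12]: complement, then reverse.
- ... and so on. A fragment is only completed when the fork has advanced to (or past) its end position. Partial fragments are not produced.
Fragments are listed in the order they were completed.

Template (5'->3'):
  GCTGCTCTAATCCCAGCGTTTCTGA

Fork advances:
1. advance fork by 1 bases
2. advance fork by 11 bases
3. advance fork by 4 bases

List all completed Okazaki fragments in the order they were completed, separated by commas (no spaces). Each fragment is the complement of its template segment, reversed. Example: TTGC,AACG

Step 1: advance 1 -> fork_pos = 0 + 1 = 1. Next multiple of 6 is 6 (not reached); still 0 fragment(s).
Step 2: advance 11 -> fork_pos = 1 + 11 = 12. Reached multiple(s) of 6: 6, 12 -> fragments 1-2 completed (2 total).
Step 3: advance 4 -> fork_pos = 12 + 4 = 16. Next multiple of 6 is 18 (not reached); still 2 fragment(s).
Final fork_pos = 16, so 2 fragment(s) are complete. Build each: template segment -> complement -> reverse.
Fragment 1: template[0:6] = GCTGCT -> complement CGACGA -> reversed AGCAGC
Fragment 2: template[6:12] = CTAATC -> complement GATTAG -> reversed GATTAG

Answer: AGCAGC,GATTAG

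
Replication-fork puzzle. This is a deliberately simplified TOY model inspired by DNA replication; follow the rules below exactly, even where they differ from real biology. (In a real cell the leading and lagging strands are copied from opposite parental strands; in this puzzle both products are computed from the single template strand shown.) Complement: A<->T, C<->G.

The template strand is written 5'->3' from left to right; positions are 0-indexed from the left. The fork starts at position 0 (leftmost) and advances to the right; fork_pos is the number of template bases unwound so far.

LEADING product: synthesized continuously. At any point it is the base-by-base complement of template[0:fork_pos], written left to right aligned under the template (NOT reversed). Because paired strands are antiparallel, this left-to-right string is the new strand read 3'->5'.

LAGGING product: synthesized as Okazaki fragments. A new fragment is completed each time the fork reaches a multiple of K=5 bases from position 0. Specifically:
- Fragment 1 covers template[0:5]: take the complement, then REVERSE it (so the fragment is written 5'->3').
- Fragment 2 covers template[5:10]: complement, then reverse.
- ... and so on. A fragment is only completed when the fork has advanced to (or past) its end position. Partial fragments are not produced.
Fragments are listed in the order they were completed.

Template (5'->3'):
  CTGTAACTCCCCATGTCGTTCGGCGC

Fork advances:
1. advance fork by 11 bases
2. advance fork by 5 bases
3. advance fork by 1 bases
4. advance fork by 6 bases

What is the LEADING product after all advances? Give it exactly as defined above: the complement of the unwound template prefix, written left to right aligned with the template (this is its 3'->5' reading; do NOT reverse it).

Answer: GACATTGAGGGGTACAGCAAGCC

Derivation:
Step 1: advance 11 -> fork_pos = 0 + 11 = 11.
Step 2: advance 5 -> fork_pos = 11 + 5 = 16.
Step 3: advance 1 -> fork_pos = 16 + 1 = 17.
Step 4: advance 6 -> fork_pos = 17 + 6 = 23.
Unwound prefix: template[0:23] = CTGTAACTCCCCATGTCGTTCGG
Complement it base by base (A<->T, C<->G), keeping left-to-right order:
  [0:5] CTGTA -> GACAT
  [5:10] ACTCC -> TGAGG
  [10:15] CCATG -> GGTAC
  [15:20] TCGTT -> AGCAA
  [20:23] CGG -> GCC
Concatenate: GACATTGAGGGGTACAGCAAGCC (length 23; written aligned with the template, i.e. 3'->5').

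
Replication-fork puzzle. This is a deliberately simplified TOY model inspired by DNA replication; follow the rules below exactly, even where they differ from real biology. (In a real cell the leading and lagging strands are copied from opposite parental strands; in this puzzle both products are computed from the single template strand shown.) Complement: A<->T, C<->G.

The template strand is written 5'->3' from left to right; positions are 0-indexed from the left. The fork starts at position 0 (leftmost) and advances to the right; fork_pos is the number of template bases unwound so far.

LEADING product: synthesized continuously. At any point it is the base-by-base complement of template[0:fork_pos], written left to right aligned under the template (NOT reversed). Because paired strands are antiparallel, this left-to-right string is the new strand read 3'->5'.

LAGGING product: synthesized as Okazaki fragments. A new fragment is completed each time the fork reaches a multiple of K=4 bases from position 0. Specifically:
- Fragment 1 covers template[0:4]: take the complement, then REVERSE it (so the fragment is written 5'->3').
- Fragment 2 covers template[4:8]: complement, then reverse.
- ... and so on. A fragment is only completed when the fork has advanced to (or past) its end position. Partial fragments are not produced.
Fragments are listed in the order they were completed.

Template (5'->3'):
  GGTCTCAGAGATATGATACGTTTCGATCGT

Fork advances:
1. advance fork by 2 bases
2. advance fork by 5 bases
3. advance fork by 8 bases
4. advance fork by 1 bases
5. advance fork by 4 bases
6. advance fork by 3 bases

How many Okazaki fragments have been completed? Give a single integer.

Step 1: advance 2 -> fork_pos = 0 + 2 = 2. Next multiple of 4 is 4 (not reached); still 0 fragment(s).
Step 2: advance 5 -> fork_pos = 2 + 5 = 7. Reached multiple(s) of 4: 4 -> fragment 1 completed (1 total).
Step 3: advance 8 -> fork_pos = 7 + 8 = 15. Reached multiple(s) of 4: 8, 12 -> fragments 2-3 completed (3 total).
Step 4: advance 1 -> fork_pos = 15 + 1 = 16. Reached multiple(s) of 4: 16 -> fragment 4 completed (4 total).
Step 5: advance 4 -> fork_pos = 16 + 4 = 20. Reached multiple(s) of 4: 20 -> fragment 5 completed (5 total).
Step 6: advance 3 -> fork_pos = 20 + 3 = 23. Next multiple of 4 is 24 (not reached); still 5 fragment(s).
Check: final fork_pos = 23; the multiples of 4 that are <= 23 are 4..20 -> 23 // 4 = 5 completed fragment(s).

Answer: 5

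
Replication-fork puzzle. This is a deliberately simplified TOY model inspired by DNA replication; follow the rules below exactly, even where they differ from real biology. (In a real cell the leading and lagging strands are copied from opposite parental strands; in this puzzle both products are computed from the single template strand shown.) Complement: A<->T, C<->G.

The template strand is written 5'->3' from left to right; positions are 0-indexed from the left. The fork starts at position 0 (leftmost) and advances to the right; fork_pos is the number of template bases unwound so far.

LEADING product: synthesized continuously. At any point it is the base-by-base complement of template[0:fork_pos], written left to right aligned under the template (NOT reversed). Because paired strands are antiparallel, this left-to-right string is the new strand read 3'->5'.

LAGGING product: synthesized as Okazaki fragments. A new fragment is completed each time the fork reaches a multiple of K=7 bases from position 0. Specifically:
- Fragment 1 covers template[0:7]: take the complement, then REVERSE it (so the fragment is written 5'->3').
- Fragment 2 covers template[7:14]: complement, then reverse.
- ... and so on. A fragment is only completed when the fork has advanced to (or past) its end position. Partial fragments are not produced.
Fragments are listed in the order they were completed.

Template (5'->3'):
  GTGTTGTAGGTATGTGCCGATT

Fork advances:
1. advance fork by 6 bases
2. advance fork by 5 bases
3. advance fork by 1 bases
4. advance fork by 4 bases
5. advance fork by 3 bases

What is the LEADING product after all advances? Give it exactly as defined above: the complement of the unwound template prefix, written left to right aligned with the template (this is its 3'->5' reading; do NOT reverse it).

Step 1: advance 6 -> fork_pos = 0 + 6 = 6.
Step 2: advance 5 -> fork_pos = 6 + 5 = 11.
Step 3: advance 1 -> fork_pos = 11 + 1 = 12.
Step 4: advance 4 -> fork_pos = 12 + 4 = 16.
Step 5: advance 3 -> fork_pos = 16 + 3 = 19.
Unwound prefix: template[0:19] = GTGTTGTAGGTATGTGCCG
Complement it base by base (A<->T, C<->G), keeping left-to-right order:
  [0:5] GTGTT -> CACAA
  [5:10] GTAGG -> CATCC
  [10:15] TATGT -> ATACA
  [15:19] GCCG -> CGGC
Concatenate: CACAACATCCATACACGGC (length 19; written aligned with the template, i.e. 3'->5').

Answer: CACAACATCCATACACGGC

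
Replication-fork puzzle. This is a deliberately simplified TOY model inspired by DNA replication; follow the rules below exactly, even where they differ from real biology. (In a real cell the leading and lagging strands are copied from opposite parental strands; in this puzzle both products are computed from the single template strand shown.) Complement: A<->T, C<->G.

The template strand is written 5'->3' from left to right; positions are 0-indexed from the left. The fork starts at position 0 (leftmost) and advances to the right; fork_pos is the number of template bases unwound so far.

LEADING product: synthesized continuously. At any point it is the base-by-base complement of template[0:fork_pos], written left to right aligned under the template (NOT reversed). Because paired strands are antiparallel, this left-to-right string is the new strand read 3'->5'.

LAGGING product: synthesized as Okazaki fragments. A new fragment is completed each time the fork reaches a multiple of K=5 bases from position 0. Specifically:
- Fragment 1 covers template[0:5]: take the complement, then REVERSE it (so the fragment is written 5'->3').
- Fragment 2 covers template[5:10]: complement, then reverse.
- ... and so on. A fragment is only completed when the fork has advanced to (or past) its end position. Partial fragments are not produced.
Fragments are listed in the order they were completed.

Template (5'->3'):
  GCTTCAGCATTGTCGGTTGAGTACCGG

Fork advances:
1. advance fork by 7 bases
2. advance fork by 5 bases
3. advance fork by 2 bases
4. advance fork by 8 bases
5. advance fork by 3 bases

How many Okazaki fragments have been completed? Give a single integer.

Step 1: advance 7 -> fork_pos = 0 + 7 = 7. Reached multiple(s) of 5: 5 -> fragment 1 completed (1 total).
Step 2: advance 5 -> fork_pos = 7 + 5 = 12. Reached multiple(s) of 5: 10 -> fragment 2 completed (2 total).
Step 3: advance 2 -> fork_pos = 12 + 2 = 14. Next multiple of 5 is 15 (not reached); still 2 fragment(s).
Step 4: advance 8 -> fork_pos = 14 + 8 = 22. Reached multiple(s) of 5: 15, 20 -> fragments 3-4 completed (4 total).
Step 5: advance 3 -> fork_pos = 22 + 3 = 25. Reached multiple(s) of 5: 25 -> fragment 5 completed (5 total).
Check: final fork_pos = 25; the multiples of 5 that are <= 25 are 5..25 -> 25 // 5 = 5 completed fragment(s).

Answer: 5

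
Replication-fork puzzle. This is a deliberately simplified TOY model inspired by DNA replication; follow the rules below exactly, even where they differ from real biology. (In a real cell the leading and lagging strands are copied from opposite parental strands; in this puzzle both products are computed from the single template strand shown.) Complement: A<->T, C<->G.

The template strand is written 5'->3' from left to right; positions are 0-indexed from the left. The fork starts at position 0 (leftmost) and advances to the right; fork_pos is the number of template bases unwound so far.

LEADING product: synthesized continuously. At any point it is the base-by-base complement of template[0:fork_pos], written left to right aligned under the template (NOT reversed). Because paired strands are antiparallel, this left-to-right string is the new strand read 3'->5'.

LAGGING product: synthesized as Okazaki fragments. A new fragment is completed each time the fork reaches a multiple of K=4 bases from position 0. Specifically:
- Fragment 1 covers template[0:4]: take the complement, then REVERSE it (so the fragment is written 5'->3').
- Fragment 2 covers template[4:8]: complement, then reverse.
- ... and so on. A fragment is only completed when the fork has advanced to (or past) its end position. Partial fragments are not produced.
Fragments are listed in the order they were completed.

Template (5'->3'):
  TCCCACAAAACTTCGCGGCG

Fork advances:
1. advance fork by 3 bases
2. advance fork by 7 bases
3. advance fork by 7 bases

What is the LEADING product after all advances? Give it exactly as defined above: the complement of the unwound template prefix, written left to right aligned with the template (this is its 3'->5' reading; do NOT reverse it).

Step 1: advance 3 -> fork_pos = 0 + 3 = 3.
Step 2: advance 7 -> fork_pos = 3 + 7 = 10.
Step 3: advance 7 -> fork_pos = 10 + 7 = 17.
Unwound prefix: template[0:17] = TCCCACAAAACTTCGCG
Complement it base by base (A<->T, C<->G), keeping left-to-right order:
  [0:5] TCCCA -> AGGGT
  [5:10] CAAAA -> GTTTT
  [10:15] CTTCG -> GAAGC
  [15:17] CG -> GC
Concatenate: AGGGTGTTTTGAAGCGC (length 17; written aligned with the template, i.e. 3'->5').

Answer: AGGGTGTTTTGAAGCGC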